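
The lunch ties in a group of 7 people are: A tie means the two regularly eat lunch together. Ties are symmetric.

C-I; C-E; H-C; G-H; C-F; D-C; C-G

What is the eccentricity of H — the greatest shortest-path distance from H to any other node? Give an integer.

2

Distances from H: C:1, D:2, E:2, F:2, G:1, I:2.
The largest is 2 (to I, E, D, and F), so the eccentricity of H is 2.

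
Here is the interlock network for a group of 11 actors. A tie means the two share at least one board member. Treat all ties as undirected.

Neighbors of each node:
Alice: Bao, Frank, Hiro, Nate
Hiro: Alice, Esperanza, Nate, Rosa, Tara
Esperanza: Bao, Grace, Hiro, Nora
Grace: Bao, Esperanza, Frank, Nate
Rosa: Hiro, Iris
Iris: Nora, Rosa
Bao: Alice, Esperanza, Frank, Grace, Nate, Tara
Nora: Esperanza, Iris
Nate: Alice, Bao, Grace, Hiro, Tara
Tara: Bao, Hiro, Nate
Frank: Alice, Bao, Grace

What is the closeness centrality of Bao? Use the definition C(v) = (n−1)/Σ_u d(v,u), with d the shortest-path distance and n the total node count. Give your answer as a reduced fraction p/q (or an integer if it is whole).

5/8

Distances from Bao: Alice:1, Esperanza:1, Frank:1, Grace:1, Hiro:2, Iris:3, Nate:1, Nora:2, Rosa:3, Tara:1. Sum = 16.
n = 11, so closeness = 10/16 = 5/8.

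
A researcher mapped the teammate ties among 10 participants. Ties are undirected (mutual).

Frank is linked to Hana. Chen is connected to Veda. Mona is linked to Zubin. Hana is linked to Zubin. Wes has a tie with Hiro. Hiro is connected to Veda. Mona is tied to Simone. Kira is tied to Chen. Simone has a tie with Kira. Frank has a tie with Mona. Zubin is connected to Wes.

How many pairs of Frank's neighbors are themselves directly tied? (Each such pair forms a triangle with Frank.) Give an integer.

0

Frank's neighbors are Hana and Mona, but none of them are tied to each other, so no triangle contains Frank.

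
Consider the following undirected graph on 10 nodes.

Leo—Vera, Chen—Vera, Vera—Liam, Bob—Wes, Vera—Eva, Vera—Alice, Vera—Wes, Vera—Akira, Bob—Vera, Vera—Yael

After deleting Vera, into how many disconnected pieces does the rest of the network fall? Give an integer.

Without Vera, the remaining ties split the others into: {Liam}; {Akira}; {Bob, Wes}; {Eva}; {Chen}; {Leo}; {Alice}; {Yael}.
That's 8 separate components.

8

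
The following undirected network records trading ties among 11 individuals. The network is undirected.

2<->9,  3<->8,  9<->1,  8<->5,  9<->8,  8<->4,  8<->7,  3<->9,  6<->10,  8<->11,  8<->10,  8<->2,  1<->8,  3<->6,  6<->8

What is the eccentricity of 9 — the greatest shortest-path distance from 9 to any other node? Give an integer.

2

Distances from 9: 1:1, 2:1, 3:1, 4:2, 5:2, 6:2, 7:2, 8:1, 10:2, 11:2.
The largest is 2 (to 11, 10, 4, 5, 6, and 7), so the eccentricity of 9 is 2.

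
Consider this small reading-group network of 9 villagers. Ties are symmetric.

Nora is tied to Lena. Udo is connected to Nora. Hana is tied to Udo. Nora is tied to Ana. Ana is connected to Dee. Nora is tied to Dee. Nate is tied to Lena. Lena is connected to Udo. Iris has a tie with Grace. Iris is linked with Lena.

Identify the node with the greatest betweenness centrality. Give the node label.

Unnormalized betweenness of each node: Ana:0, Dee:0, Grace:0, Hana:0, Iris:7, Lena:17, Nate:0, Nora:12, Udo:7.
Lena has the largest value, 17, making it the main broker — the node through which the most shortest paths run.

Lena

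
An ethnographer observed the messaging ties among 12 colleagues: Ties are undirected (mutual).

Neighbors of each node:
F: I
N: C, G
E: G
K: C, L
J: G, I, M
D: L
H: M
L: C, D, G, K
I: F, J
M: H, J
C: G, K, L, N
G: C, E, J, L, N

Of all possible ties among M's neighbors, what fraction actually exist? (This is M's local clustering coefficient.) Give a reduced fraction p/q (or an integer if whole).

0

M's neighbors: H and J (k = 2).
Possible neighbor pairs: C(2,2) = 1. Edges among them: none → e = 0.
Clustering(M) = 0/1.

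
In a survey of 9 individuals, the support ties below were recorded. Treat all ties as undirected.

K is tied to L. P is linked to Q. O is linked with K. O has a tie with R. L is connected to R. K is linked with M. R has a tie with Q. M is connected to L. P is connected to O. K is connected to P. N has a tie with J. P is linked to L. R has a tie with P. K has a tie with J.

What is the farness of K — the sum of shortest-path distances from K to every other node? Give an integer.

11

Distances from K: J:1, L:1, M:1, N:2, O:1, P:1, Q:2, R:2.
Sum = 1 + 1 + 1 + 2 + 1 + 1 + 2 + 2 = 11.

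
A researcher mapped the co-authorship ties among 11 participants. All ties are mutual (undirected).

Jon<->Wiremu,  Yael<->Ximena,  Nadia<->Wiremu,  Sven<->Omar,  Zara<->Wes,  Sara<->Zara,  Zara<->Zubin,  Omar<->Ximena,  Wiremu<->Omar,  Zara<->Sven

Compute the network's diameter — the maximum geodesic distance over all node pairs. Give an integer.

5

Eccentricity of each node (its greatest distance to any other): Jon:5, Nadia:5, Omar:3, Sara:5, Sven:3, Wes:5, Wiremu:4, Ximena:4, Yael:5, Zara:4, Zubin:5.
The maximum eccentricity is 5, realized for instance by the pair Sara–Yael via Sara – Zara – Sven – Omar – Ximena – Yael. So the diameter is 5.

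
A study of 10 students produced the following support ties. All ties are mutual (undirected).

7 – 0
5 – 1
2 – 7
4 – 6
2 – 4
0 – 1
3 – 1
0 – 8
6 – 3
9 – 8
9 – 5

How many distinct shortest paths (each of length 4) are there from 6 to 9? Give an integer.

The shortest distance is 4, and the only length-4 path is 6–3–1–5–9. So there is exactly 1 shortest path.

1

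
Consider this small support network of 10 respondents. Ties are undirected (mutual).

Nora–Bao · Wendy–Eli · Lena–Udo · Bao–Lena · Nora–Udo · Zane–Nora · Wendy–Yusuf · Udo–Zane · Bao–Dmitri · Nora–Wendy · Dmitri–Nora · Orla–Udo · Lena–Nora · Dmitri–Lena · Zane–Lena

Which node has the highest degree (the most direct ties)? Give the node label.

Nora

Degrees — Bao:3, Dmitri:3, Eli:1, Lena:5, Nora:6, Orla:1, Udo:4, Wendy:3, Yusuf:1, Zane:3.
The maximum is 6, attained only by Nora.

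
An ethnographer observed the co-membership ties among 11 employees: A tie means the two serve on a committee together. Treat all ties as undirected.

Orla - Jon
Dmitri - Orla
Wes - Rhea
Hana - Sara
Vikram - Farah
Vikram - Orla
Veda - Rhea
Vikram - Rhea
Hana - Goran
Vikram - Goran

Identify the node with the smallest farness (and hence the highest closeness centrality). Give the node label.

Vikram

Farness (sum of distances to all others) for each node — Dmitri:31, Farah:26, Goran:22, Hana:29, Jon:31, Orla:22, Rhea:22, Sara:38, Veda:31, Vikram:17, Wes:31.
The smallest farness is 17, for Vikram, so Vikram has the highest closeness.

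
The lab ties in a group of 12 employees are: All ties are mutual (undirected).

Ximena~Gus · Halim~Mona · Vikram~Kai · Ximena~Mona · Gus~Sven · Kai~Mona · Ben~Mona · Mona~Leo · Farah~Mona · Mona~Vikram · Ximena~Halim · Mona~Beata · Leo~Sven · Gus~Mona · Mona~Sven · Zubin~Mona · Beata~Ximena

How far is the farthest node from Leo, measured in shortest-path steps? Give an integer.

Distances from Leo: Beata:2, Ben:2, Farah:2, Gus:2, Halim:2, Kai:2, Mona:1, Sven:1, Vikram:2, Ximena:2, Zubin:2.
The largest is 2 (to Beata, Farah, Gus, Ximena, Halim, Kai, Vikram, Zubin, and Ben), so the eccentricity of Leo is 2.

2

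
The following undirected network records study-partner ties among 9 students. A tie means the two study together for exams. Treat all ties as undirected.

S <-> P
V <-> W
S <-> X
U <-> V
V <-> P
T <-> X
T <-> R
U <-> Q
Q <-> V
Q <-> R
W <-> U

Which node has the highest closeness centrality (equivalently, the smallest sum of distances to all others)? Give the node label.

Farness (sum of distances to all others) for each node — P:16, Q:15, R:17, S:18, T:19, U:17, V:14, W:20, X:20.
The smallest farness is 14, for V, so V has the highest closeness.

V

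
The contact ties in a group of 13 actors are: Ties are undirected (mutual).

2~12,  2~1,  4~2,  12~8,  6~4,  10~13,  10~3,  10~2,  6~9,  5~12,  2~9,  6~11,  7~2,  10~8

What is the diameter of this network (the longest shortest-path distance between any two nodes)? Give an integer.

5

Eccentricity of each node (its greatest distance to any other): 1:4, 2:3, 3:5, 4:3, 5:5, 6:4, 7:4, 8:5, 9:3, 10:4, 11:5, 12:4, 13:5.
The maximum eccentricity is 5, realized for instance by the pair 8–11 via 8 – 10 – 2 – 9 – 6 – 11. So the diameter is 5.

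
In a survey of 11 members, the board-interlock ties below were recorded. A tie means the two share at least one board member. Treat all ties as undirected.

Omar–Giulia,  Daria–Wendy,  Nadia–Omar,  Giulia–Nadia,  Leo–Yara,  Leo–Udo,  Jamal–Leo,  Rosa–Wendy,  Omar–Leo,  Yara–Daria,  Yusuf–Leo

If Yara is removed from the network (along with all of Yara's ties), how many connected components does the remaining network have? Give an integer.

2

Without Yara, the remaining ties split the others into: {Giulia, Jamal, Leo, Nadia, Omar, Udo, Yusuf}; {Daria, Rosa, Wendy}.
That's 2 separate components.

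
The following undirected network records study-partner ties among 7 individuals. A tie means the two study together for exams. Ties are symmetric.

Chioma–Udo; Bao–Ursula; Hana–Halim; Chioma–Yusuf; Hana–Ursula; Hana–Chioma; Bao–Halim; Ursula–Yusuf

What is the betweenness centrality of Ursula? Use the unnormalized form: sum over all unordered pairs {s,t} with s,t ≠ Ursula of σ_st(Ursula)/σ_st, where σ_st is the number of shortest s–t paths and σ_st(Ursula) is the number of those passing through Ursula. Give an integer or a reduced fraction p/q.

4

Pairs whose geodesics pass through Ursula — Halim–Yusuf: 2/3; Udo–Bao: 2/3; Bao–Yusuf: 1; Bao–Chioma: 2/3; Bao–Hana: 1/2; Yusuf–Hana: 1/2.
All other pairs contribute 0.
Summing the contributions gives betweenness(Ursula) = 4.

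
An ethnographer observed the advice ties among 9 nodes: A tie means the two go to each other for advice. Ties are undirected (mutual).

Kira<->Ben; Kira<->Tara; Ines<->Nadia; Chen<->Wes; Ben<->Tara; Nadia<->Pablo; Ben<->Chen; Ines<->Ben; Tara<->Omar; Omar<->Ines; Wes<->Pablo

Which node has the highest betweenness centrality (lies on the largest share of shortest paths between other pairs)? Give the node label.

Ben

Unnormalized betweenness of each node: Ben:37/3, Chen:11/2, Ines:53/6, Kira:0, Nadia:9/2, Omar:4/3, Pablo:7/3, Tara:7/3, Wes:17/6.
Ben has the largest value, 37/3, making it the main broker — the node through which the most shortest paths run.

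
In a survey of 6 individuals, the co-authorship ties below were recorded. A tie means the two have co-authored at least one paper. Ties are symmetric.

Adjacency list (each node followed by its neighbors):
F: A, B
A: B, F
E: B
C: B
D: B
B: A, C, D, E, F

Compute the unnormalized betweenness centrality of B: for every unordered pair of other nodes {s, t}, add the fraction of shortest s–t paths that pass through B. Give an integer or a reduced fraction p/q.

Pairs whose geodesics pass through B — D–A: 1; D–E: 1; D–C: 1; D–F: 1; A–E: 1; A–C: 1; E–C: 1; E–F: 1; C–F: 1.
All other pairs contribute 0.
Summing the contributions gives betweenness(B) = 9.

9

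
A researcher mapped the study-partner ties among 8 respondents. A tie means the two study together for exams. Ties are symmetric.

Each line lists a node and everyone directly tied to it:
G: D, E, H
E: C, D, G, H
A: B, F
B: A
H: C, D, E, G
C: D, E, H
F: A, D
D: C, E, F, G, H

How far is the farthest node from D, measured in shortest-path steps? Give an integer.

Distances from D: A:2, B:3, C:1, E:1, F:1, G:1, H:1.
The largest is 3 (to B), so the eccentricity of D is 3.

3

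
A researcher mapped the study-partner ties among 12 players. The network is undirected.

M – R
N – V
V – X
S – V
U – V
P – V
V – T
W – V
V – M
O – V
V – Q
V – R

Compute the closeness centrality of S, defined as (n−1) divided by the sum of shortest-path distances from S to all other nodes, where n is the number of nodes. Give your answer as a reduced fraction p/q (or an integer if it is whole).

Distances from S: M:2, N:2, O:2, P:2, Q:2, R:2, T:2, U:2, V:1, W:2, X:2. Sum = 21.
n = 12, so closeness = 11/21.

11/21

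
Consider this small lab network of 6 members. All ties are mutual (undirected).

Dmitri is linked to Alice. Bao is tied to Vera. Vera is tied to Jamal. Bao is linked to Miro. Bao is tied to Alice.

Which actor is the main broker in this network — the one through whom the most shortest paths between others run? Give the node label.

Unnormalized betweenness of each node: Alice:4, Bao:8, Dmitri:0, Jamal:0, Miro:0, Vera:4.
Bao has the largest value, 8, making it the main broker — the node through which the most shortest paths run.

Bao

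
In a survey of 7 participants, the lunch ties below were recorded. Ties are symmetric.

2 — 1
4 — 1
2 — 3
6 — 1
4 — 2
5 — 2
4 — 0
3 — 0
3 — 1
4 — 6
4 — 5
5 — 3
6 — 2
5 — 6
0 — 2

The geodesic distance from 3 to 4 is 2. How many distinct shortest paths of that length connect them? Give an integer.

The shortest distance is 2. The length-2 paths are: 3–5–4; 3–0–4; 3–2–4; 3–1–4.
That gives 4 distinct shortest paths.

4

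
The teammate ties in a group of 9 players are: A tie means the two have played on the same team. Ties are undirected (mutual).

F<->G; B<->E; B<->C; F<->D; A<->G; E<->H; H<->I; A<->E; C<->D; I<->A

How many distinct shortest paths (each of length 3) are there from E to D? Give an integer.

The shortest distance is 3, and the only length-3 path is E–B–C–D. So there is exactly 1 shortest path.

1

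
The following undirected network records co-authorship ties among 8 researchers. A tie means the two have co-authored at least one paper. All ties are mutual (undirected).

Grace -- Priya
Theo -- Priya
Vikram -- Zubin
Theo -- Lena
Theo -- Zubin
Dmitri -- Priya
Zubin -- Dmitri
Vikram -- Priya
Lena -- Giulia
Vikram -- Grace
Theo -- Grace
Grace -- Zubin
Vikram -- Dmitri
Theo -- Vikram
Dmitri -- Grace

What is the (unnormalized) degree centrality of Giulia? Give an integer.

1

Giulia is directly tied to Lena. That is 1 neighbor, so the degree of Giulia is 1.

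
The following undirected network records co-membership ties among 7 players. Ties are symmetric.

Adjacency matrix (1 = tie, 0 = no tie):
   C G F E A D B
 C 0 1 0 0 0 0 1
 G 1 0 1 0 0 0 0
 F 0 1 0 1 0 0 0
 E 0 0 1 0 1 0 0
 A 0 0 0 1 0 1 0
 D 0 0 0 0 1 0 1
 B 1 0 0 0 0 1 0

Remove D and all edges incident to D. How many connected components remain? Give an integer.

D's neighbors (A and B) remain reachable from one another through other ties, so the rest of the network stays in one piece.

1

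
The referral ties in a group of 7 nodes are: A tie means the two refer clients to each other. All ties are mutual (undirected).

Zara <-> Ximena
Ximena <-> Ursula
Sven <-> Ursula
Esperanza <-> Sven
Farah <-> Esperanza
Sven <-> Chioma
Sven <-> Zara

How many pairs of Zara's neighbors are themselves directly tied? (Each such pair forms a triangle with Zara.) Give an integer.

Zara's neighbors are Sven and Ximena, but none of them are tied to each other, so no triangle contains Zara.

0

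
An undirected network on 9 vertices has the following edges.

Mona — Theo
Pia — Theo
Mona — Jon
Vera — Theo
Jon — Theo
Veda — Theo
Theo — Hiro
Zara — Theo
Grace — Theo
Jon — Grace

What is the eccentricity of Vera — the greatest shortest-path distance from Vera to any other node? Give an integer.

Distances from Vera: Grace:2, Hiro:2, Jon:2, Mona:2, Pia:2, Theo:1, Veda:2, Zara:2.
The largest is 2 (to Veda, Jon, Pia, Grace, Hiro, Zara, and Mona), so the eccentricity of Vera is 2.

2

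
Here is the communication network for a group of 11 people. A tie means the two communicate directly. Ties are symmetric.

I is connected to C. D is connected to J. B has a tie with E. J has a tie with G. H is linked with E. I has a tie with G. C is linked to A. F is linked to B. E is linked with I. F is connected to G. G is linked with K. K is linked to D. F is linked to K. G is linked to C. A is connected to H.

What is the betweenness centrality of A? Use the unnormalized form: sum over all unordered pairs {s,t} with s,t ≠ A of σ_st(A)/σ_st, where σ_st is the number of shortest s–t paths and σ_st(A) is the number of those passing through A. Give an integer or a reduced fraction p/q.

Pairs whose geodesics pass through A — H–C: 1; H–G: 1/2; H–J: 1/2; H–D: 2/5; H–K: 1/3.
All other pairs contribute 0.
Summing the contributions gives betweenness(A) = 41/15.

41/15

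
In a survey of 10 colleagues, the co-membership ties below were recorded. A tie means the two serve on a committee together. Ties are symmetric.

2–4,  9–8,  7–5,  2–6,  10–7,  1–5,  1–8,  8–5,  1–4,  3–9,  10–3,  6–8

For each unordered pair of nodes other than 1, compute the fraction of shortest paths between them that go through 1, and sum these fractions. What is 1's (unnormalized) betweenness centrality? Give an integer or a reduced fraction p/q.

22/3

Pairs whose geodesics pass through 1 — 3–4: 1; 10–4: 1; 10–2: 1/3; 7–4: 1; 7–2: 1/2; 5–4: 1; 5–2: 1/2; 4–8: 1; 4–9: 1.
All other pairs contribute 0.
Summing the contributions gives betweenness(1) = 22/3.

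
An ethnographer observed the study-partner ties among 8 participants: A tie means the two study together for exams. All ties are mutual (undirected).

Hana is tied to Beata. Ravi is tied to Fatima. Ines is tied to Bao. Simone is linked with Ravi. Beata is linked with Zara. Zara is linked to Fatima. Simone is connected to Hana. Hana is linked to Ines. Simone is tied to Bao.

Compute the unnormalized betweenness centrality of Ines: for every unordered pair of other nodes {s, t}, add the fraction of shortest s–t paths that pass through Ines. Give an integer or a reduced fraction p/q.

Pairs whose geodesics pass through Ines — Bao–Hana: 1/2; Bao–Beata: 1/2; Bao–Zara: 1/3.
All other pairs contribute 0.
Summing the contributions gives betweenness(Ines) = 4/3.

4/3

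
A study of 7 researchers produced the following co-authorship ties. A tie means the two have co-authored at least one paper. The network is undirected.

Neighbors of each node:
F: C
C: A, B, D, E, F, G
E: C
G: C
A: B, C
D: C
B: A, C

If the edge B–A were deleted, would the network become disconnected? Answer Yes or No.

Even without that edge, B still reaches A via B – C – A, so the network stays connected. Not a bridge.

No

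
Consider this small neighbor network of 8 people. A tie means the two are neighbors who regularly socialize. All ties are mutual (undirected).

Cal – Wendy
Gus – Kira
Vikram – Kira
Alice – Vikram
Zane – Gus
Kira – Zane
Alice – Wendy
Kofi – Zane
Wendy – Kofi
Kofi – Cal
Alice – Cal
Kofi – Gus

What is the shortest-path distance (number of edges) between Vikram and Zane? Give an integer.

2

One shortest route is Vikram – Kira – Zane, which uses 2 edges, and Vikram and Zane are not directly tied, so nothing shorter exists. So d(Vikram,Zane) = 2.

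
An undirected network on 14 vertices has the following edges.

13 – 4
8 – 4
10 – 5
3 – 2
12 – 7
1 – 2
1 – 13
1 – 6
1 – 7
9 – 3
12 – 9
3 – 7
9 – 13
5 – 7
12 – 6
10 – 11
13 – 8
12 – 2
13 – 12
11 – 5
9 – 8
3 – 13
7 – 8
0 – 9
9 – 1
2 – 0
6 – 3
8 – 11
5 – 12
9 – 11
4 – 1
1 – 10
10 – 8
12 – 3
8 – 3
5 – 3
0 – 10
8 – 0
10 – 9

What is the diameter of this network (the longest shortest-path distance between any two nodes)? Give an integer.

Eccentricity of each node (its greatest distance to any other): 0:3, 1:2, 2:3, 3:2, 4:3, 5:3, 6:3, 7:2, 8:2, 9:2, 10:2, 11:3, 12:2, 13:2.
The maximum eccentricity is 3, realized for instance by the pair 6–11 via 6 – 3 – 5 – 11. So the diameter is 3.

3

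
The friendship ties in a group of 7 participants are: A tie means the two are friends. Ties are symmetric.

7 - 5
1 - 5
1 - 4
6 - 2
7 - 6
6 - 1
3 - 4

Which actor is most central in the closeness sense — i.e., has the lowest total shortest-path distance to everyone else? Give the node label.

1

Farness (sum of distances to all others) for each node — 1:9, 2:15, 3:17, 4:12, 5:12, 6:10, 7:13.
The smallest farness is 9, for 1, so 1 has the highest closeness.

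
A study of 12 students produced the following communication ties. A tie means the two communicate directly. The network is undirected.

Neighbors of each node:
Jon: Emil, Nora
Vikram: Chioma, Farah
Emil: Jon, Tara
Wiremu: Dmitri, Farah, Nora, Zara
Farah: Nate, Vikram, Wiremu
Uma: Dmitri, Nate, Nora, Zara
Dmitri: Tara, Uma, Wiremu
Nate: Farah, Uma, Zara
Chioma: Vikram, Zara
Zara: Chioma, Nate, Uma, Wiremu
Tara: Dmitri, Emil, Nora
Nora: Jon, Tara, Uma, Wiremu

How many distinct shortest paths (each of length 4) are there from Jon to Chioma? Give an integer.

2

The shortest distance is 4. The length-4 paths are: Jon–Nora–Wiremu–Zara–Chioma; Jon–Nora–Uma–Zara–Chioma.
That gives 2 distinct shortest paths.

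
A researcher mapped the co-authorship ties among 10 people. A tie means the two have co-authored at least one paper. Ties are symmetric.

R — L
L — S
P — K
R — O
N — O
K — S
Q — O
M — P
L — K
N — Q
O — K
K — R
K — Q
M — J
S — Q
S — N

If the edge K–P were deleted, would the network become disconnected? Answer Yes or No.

Yes

Without the K–P edge there is no alternate route between K and P, so the network disconnects. It is a bridge.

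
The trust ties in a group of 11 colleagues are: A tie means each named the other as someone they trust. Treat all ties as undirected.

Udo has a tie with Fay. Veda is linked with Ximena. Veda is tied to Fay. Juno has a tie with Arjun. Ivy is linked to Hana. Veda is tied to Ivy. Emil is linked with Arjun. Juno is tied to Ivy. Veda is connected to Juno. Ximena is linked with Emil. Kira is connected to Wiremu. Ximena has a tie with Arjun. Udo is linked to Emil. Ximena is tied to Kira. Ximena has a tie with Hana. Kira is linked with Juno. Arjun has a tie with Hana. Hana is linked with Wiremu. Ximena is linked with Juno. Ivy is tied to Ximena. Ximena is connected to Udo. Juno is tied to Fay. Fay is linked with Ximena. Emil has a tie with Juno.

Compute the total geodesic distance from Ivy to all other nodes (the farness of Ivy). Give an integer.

Distances from Ivy: Arjun:2, Emil:2, Fay:2, Hana:1, Juno:1, Kira:2, Udo:2, Veda:1, Wiremu:2, Ximena:1.
Sum = 2 + 2 + 2 + 1 + 1 + 2 + 2 + 1 + 2 + 1 = 16.

16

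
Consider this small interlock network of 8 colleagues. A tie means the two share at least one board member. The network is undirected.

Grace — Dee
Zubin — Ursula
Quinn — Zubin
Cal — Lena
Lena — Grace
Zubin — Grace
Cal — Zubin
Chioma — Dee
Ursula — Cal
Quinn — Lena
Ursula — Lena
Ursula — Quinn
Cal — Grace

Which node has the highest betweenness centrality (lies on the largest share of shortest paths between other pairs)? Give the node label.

Grace

Unnormalized betweenness of each node: Cal:5/4, Chioma:0, Dee:6, Grace:41/4, Lena:17/6, Quinn:1/4, Ursula:7/12, Zubin:17/6.
Grace has the largest value, 41/4, making it the main broker — the node through which the most shortest paths run.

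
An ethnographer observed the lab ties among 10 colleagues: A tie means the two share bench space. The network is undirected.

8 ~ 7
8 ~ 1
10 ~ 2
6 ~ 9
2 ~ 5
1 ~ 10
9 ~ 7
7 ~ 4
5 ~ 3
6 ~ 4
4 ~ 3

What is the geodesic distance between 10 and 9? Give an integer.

4

One shortest route is 10 – 1 – 8 – 7 – 9, which uses 4 edges, and at distance 3 from 10 we only reach {3, 7}, which does not include 9. So d(10,9) = 4.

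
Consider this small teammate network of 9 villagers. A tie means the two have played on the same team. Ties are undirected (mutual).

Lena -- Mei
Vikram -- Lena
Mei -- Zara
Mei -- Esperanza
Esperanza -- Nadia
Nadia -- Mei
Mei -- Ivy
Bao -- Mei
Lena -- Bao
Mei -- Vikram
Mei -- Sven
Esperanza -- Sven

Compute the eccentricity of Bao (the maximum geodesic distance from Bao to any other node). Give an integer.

2

Distances from Bao: Esperanza:2, Ivy:2, Lena:1, Mei:1, Nadia:2, Sven:2, Vikram:2, Zara:2.
The largest is 2 (to Vikram, Ivy, Zara, Sven, Nadia, and Esperanza), so the eccentricity of Bao is 2.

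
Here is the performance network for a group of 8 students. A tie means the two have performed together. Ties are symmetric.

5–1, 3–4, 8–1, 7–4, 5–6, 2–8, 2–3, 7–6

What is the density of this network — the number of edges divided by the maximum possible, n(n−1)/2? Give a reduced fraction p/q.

2/7

There are 8 edges and 8 nodes, so the maximum possible is C(8,2) = 28.
Density = 8/28 = 2/7.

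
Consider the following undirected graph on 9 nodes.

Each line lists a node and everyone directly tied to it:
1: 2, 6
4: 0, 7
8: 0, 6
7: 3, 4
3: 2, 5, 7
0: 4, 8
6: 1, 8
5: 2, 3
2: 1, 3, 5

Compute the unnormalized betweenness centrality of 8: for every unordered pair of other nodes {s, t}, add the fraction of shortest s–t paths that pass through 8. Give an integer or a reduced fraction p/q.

Pairs whose geodesics pass through 8 — 2–0: 1/2; 7–6: 1/2; 4–6: 1; 4–1: 1/2; 0–6: 1; 0–1: 1.
All other pairs contribute 0.
Summing the contributions gives betweenness(8) = 9/2.

9/2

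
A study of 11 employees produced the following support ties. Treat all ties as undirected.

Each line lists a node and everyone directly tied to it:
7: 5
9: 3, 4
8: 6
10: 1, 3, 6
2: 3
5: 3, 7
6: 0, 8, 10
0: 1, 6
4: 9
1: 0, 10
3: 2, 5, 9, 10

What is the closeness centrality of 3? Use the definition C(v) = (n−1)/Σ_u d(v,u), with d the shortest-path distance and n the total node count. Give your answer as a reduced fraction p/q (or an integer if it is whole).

5/9

Distances from 3: 0:3, 1:2, 2:1, 4:2, 5:1, 6:2, 7:2, 8:3, 9:1, 10:1. Sum = 18.
n = 11, so closeness = 10/18 = 5/9.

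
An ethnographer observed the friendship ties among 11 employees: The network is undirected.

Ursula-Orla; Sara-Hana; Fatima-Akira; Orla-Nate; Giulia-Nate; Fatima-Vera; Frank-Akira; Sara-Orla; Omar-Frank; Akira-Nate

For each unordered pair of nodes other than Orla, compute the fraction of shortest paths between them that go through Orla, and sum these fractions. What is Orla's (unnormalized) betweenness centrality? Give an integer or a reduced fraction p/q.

23

Pairs whose geodesics pass through Orla — Omar–Sara: 1; Omar–Ursula: 1; Omar–Hana: 1; Sara–Fatima: 1; Sara–Ursula: 1; Sara–Giulia: 1; Sara–Nate: 1; Sara–Akira: 1; Sara–Frank: 1; Sara–Vera: 1; Fatima–Ursula: 1; Fatima–Hana: 1; Ursula–Giulia: 1; Ursula–Nate: 1 … (+9 more pairs).
All other pairs contribute 0.
Summing the contributions gives betweenness(Orla) = 23.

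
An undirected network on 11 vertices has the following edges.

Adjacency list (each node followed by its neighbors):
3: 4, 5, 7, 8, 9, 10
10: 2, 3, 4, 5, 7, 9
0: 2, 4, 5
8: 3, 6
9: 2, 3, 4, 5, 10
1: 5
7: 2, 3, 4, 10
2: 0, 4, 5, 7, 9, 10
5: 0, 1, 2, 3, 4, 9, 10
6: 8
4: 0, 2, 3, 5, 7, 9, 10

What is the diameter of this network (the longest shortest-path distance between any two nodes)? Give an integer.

Eccentricity of each node (its greatest distance to any other): 0:4, 1:4, 2:4, 3:2, 4:3, 5:3, 6:4, 7:3, 8:3, 9:3, 10:3.
The maximum eccentricity is 4, realized for instance by the pair 2–6 via 2 – 5 – 3 – 8 – 6. So the diameter is 4.

4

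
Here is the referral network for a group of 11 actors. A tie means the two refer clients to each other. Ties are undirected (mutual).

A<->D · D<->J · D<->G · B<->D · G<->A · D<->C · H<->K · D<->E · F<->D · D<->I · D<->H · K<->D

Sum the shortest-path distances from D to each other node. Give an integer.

Distances from D: A:1, B:1, C:1, E:1, F:1, G:1, H:1, I:1, J:1, K:1.
Sum = 1 + 1 + 1 + 1 + 1 + 1 + 1 + 1 + 1 + 1 = 10.

10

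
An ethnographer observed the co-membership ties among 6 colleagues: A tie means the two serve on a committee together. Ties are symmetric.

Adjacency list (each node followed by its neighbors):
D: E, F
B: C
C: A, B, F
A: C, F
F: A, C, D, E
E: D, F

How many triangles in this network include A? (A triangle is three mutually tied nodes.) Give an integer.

A's neighbors: C and F.
Neighbor pairs that are themselves tied: A–C–F. Each forms one triangle with A, for 1 in total.

1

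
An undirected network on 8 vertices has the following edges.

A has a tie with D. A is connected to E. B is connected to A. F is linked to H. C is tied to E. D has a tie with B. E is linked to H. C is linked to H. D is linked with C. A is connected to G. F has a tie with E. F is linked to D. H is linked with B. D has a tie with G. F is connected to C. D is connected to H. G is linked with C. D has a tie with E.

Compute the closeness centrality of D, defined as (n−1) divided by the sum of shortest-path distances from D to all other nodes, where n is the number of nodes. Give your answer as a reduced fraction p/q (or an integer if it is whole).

1

Distances from D: A:1, B:1, C:1, E:1, F:1, G:1, H:1. Sum = 7.
n = 8, so closeness = 7/7 = 1.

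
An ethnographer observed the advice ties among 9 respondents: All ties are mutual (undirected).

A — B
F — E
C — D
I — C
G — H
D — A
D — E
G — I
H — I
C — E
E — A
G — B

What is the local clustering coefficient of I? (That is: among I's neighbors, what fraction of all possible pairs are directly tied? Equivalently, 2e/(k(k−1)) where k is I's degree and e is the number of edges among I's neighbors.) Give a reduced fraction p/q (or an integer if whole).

1/3

I's neighbors: C, G, and H (k = 3).
Possible neighbor pairs: C(3,2) = 3. Edges among them: G–H → e = 1.
Clustering(I) = 1/3.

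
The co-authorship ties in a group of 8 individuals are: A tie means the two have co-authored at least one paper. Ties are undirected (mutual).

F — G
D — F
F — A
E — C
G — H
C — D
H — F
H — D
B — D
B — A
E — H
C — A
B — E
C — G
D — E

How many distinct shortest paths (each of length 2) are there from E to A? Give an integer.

The shortest distance is 2. The length-2 paths are: E–C–A; E–B–A.
That gives 2 distinct shortest paths.

2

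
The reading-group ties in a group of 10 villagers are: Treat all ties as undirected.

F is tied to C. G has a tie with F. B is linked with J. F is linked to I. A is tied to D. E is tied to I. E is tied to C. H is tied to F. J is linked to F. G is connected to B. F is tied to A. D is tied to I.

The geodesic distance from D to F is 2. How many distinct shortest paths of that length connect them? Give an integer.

2

The shortest distance is 2. The length-2 paths are: D–A–F; D–I–F.
That gives 2 distinct shortest paths.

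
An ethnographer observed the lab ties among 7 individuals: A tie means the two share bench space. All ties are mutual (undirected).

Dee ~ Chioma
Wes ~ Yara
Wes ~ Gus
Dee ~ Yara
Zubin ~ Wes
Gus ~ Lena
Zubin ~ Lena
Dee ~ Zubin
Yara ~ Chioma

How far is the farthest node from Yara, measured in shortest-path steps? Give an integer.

Distances from Yara: Chioma:1, Dee:1, Gus:2, Lena:3, Wes:1, Zubin:2.
The largest is 3 (to Lena), so the eccentricity of Yara is 3.

3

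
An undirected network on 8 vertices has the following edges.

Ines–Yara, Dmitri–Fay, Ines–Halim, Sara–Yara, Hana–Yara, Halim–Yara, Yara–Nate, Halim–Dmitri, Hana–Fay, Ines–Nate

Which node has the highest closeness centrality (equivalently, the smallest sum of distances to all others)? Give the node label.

Farness (sum of distances to all others) for each node — Dmitri:14, Fay:15, Halim:11, Hana:12, Ines:12, Nate:14, Sara:15, Yara:9.
The smallest farness is 9, for Yara, so Yara has the highest closeness.

Yara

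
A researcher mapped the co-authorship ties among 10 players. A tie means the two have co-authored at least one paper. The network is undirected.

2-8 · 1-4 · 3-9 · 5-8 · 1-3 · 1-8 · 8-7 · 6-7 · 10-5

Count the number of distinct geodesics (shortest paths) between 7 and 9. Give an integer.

The shortest distance is 4, and the only length-4 path is 7–8–1–3–9. So there is exactly 1 shortest path.

1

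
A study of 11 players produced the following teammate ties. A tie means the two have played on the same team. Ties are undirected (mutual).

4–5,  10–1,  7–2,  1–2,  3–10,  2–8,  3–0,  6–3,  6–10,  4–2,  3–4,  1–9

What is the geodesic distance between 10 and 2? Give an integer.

One shortest route is 10 – 1 – 2, which uses 2 edges, and 10 and 2 are not directly tied, so nothing shorter exists. So d(10,2) = 2.

2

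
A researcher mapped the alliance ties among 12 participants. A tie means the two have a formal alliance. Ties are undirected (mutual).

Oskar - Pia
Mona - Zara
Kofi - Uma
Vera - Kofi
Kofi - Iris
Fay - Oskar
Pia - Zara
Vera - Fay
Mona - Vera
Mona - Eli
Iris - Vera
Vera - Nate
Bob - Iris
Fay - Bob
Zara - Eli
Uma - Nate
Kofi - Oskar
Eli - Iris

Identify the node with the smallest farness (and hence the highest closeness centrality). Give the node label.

Farness (sum of distances to all others) for each node — Bob:25, Eli:23, Fay:22, Iris:19, Kofi:19, Mona:22, Nate:26, Oskar:22, Pia:26, Uma:27, Vera:18, Zara:25.
The smallest farness is 18, for Vera, so Vera has the highest closeness.

Vera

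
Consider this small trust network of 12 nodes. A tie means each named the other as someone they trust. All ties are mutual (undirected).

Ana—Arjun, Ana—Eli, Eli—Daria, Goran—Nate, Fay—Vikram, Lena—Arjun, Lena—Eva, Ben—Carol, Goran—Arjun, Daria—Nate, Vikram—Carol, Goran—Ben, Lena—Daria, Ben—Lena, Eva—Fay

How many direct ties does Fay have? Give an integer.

Fay is directly tied to Eva and Vikram. That is 2 neighbors, so the degree of Fay is 2.

2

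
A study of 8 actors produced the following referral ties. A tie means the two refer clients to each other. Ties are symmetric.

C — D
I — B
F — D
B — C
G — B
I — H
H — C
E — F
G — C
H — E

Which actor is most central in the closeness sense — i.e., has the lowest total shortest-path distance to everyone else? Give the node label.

Farness (sum of distances to all others) for each node — B:13, C:10, D:13, E:14, F:15, G:14, H:11, I:14.
The smallest farness is 10, for C, so C has the highest closeness.

C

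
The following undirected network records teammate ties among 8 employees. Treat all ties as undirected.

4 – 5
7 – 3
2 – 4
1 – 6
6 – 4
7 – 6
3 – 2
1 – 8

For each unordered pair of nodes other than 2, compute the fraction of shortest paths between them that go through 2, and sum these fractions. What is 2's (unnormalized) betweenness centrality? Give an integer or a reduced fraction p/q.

2

Pairs whose geodesics pass through 2 — 4–3: 1; 3–5: 1.
All other pairs contribute 0.
Summing the contributions gives betweenness(2) = 2.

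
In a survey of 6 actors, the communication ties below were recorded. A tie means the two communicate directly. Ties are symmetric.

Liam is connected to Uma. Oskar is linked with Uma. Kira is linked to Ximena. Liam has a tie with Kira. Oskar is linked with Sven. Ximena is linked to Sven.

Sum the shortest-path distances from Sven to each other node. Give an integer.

9

Distances from Sven: Kira:2, Liam:3, Oskar:1, Uma:2, Ximena:1.
Sum = 2 + 3 + 1 + 2 + 1 = 9.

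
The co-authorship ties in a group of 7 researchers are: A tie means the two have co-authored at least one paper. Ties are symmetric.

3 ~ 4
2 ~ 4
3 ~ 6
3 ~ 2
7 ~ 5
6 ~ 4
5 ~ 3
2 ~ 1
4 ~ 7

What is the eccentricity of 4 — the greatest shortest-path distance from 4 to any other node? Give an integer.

2

Distances from 4: 1:2, 2:1, 3:1, 5:2, 6:1, 7:1.
The largest is 2 (to 5 and 1), so the eccentricity of 4 is 2.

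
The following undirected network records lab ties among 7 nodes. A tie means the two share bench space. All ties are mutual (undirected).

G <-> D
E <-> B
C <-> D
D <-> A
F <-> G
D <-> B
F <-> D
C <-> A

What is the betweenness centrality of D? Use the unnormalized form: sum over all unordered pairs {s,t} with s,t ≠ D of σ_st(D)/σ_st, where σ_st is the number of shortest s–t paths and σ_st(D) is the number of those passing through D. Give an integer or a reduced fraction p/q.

12

Pairs whose geodesics pass through D — E–F: 1; E–G: 1; E–C: 1; E–A: 1; B–F: 1; B–G: 1; B–C: 1; B–A: 1; F–C: 1; F–A: 1; G–C: 1; G–A: 1.
All other pairs contribute 0.
Summing the contributions gives betweenness(D) = 12.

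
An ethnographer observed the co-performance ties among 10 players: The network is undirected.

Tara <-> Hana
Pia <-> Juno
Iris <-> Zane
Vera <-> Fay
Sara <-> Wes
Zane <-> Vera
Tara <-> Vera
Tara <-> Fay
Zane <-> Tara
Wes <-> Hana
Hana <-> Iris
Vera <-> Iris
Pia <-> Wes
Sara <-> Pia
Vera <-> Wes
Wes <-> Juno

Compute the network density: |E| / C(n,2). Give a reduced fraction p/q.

16/45

There are 16 edges and 10 nodes, so the maximum possible is C(10,2) = 45.
Density = 16/45.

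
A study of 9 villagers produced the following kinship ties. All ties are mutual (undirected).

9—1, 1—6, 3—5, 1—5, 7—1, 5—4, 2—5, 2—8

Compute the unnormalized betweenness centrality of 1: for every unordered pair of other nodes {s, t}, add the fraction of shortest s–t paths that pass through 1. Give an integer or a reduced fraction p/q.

18

Pairs whose geodesics pass through 1 — 4–9: 1; 4–7: 1; 4–6: 1; 5–9: 1; 5–7: 1; 5–6: 1; 3–9: 1; 3–7: 1; 3–6: 1; 8–9: 1; 8–7: 1; 8–6: 1; 9–7: 1; 9–6: 1 … (+4 more pairs).
All other pairs contribute 0.
Summing the contributions gives betweenness(1) = 18.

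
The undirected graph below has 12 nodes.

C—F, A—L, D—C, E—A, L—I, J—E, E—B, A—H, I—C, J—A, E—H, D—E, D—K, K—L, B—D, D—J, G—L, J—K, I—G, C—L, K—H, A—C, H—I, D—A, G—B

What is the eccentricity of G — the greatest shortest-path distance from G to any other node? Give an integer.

3

Distances from G: A:2, B:1, C:2, D:2, E:2, F:3, H:2, I:1, J:3, K:2, L:1.
The largest is 3 (to F and J), so the eccentricity of G is 3.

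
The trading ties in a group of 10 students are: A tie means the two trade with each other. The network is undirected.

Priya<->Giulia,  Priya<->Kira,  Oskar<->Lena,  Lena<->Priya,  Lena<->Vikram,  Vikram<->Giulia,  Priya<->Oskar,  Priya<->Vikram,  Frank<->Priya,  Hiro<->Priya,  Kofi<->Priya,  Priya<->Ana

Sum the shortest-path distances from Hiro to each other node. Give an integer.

Distances from Hiro: Ana:2, Frank:2, Giulia:2, Kira:2, Kofi:2, Lena:2, Oskar:2, Priya:1, Vikram:2.
Sum = 2 + 2 + 2 + 2 + 2 + 2 + 2 + 1 + 2 = 17.

17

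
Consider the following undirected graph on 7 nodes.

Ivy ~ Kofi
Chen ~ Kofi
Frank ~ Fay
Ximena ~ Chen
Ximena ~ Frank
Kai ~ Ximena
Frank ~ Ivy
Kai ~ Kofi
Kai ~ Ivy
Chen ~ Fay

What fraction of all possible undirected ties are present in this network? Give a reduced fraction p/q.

10/21

There are 10 edges and 7 nodes, so the maximum possible is C(7,2) = 21.
Density = 10/21.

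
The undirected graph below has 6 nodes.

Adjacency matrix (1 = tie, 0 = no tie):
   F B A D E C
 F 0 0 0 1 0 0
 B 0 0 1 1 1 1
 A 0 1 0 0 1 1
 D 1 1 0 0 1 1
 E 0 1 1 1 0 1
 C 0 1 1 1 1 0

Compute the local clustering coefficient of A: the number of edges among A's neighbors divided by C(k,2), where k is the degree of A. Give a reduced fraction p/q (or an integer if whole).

1

A's neighbors: B, C, and E (k = 3).
Possible neighbor pairs: C(3,2) = 3. Edges among them: B–C, B–E, C–E → e = 3.
Clustering(A) = 3/3 = 1.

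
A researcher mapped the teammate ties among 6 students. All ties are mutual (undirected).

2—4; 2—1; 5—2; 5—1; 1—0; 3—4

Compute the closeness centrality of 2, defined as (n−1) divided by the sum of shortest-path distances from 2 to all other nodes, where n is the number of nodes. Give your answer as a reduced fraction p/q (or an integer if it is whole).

Distances from 2: 0:2, 1:1, 3:2, 4:1, 5:1. Sum = 7.
n = 6, so closeness = 5/7.

5/7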